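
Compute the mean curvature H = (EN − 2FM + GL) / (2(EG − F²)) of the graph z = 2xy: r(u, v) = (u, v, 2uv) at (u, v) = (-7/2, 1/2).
H = 14*sqrt(51)/2601

With E = 4*v^2 + 1, F = 4*u*v, G = 4*u^2 + 1, L = 0, M = 2/sqrt(4*u^2 + 4*v^2 + 1), N = 0, assemble
  H = (EN − 2FM + GL) / (2(EG − F²)) = -8*u*v/(4*u^2 + 4*v^2 + 1)^(3/2).
At (u, v) = (-7/2, 1/2): H = 14*sqrt(51)/2601.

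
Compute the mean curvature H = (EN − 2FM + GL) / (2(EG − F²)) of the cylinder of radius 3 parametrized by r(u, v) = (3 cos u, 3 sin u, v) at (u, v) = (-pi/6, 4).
H = -1/6

With E = 9, F = 0, G = 1, L = -3, M = 0, N = 0, assemble
  H = (EN − 2FM + GL) / (2(EG − F²)) = -1/6.
At (u, v) = (-pi/6, 4): H = -1/6.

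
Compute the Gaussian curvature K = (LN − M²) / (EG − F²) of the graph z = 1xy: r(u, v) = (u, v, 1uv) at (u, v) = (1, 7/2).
K = -16/3249

Coefficients of the first fundamental form: E = v^2 + 1, F = u*v, G = u^2 + 1.
Coefficients of the second fundamental form: L = 0, M = 1/sqrt(u^2 + v^2 + 1), N = 0.
Assemble K = (LN − M²)/(EG − F²) = 1/((u^2*v^2 - (u^2 + 1)*(v^2 + 1))*(u^2 + v^2 + 1)). At (u, v) = (1, 7/2): K = -16/3249.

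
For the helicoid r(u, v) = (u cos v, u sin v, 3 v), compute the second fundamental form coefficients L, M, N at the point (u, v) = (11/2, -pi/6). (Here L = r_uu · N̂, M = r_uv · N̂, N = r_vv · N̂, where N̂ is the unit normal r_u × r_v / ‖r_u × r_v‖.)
L = 0;  M = -6*sqrt(157)/157;  N = 0

Compute the unit normal N̂(u, v) = (3*sin(v)/sqrt(u^2 + 9), -3*cos(v)/sqrt(u^2 + 9), u/sqrt(u^2 + 9)), and the second partials r_uu, r_uv, r_vv. Take dot products:
  L(u, v) = r_uu · N̂ = 0,
  M(u, v) = r_uv · N̂ = -3/sqrt(u^2 + 9),
  N(u, v) = r_vv · N̂ = 0.
Evaluating at (u, v) = (11/2, -pi/6):
  L = 0, M = -6*sqrt(157)/157, N = 0.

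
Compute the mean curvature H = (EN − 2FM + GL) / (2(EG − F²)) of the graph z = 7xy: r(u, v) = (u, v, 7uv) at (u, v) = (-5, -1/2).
H = -6860*sqrt(4953)/24532209

With E = 49*v^2 + 1, F = 49*u*v, G = 49*u^2 + 1, L = 0, M = 7/sqrt(49*u^2 + 49*v^2 + 1), N = 0, assemble
  H = (EN − 2FM + GL) / (2(EG − F²)) = -343*u*v/(49*u^2 + 49*v^2 + 1)^(3/2).
At (u, v) = (-5, -1/2): H = -6860*sqrt(4953)/24532209.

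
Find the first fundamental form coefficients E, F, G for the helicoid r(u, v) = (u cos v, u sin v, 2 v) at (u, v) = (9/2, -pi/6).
E = 1;  F = 0;  G = 97/4

Partials: r_u = (cos(v), sin(v), 0), r_v = (-u*sin(v), u*cos(v), 2). As functions of (u, v):
  E = r_u · r_u = 1,
  F = r_u · r_v = 0,
  G = r_v · r_v = u^2 + 4.
Evaluating at (u, v) = (9/2, -pi/6): E = 1, F = 0, G = 97/4.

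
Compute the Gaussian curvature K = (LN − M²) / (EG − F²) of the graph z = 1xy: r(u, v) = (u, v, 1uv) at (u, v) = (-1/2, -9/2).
K = -4/1849

Coefficients of the first fundamental form: E = v^2 + 1, F = u*v, G = u^2 + 1.
Coefficients of the second fundamental form: L = 0, M = 1/sqrt(u^2 + v^2 + 1), N = 0.
Assemble K = (LN − M²)/(EG − F²) = 1/((u^2*v^2 - (u^2 + 1)*(v^2 + 1))*(u^2 + v^2 + 1)). At (u, v) = (-1/2, -9/2): K = -4/1849.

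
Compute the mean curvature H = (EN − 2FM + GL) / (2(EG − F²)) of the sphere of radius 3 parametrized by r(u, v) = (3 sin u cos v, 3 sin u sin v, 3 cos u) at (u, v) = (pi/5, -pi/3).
H = -1/3

With E = 9, F = 0, G = 9*sin(u)^2, L = -3*sin(u)/Abs(sin(u)), M = 0, N = -3*sin(u)^3/Abs(sin(u)), assemble
  H = (EN − 2FM + GL) / (2(EG − F²)) = -sin(u)/(3*Abs(sin(u))).
At (u, v) = (pi/5, -pi/3): H = -1/3.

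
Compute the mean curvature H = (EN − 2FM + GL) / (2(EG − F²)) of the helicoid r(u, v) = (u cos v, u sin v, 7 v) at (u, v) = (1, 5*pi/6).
H = 0

With E = 1, F = 0, G = u^2 + 49, L = 0, M = -7/sqrt(u^2 + 49), N = 0, assemble
  H = (EN − 2FM + GL) / (2(EG − F²)) = 0.
At (u, v) = (1, 5*pi/6): H = 0.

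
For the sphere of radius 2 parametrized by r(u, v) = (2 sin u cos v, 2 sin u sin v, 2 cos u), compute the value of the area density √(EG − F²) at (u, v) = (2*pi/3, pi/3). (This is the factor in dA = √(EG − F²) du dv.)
√(EG − F²)|_{(2*pi/3, pi/3)} = 2*sqrt(3)

E = 4, F = 0, G = 4*sin(u)^2, so EG − F² = 16*sin(u)^2. Taking the positive square root: √(EG − F²) = 4*Abs(sin(u)). At (u, v) = (2*pi/3, pi/3): 2*sqrt(3).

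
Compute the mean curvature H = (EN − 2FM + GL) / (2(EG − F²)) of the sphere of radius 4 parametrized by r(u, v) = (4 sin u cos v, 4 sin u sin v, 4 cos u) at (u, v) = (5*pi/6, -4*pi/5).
H = -1/4

With E = 16, F = 0, G = 16*sin(u)^2, L = -4*sin(u)/Abs(sin(u)), M = 0, N = -4*sin(u)^3/Abs(sin(u)), assemble
  H = (EN − 2FM + GL) / (2(EG − F²)) = -sin(u)/(4*Abs(sin(u))).
At (u, v) = (5*pi/6, -4*pi/5): H = -1/4.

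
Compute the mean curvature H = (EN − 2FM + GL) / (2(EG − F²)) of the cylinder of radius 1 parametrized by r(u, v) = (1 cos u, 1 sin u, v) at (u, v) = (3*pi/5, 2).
H = -1/2

With E = 1, F = 0, G = 1, L = -1, M = 0, N = 0, assemble
  H = (EN − 2FM + GL) / (2(EG − F²)) = -1/2.
At (u, v) = (3*pi/5, 2): H = -1/2.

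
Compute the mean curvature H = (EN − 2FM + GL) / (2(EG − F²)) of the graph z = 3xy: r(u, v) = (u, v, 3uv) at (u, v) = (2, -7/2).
H = 1512*sqrt(589)/346921

With E = 9*v^2 + 1, F = 9*u*v, G = 9*u^2 + 1, L = 0, M = 3/sqrt(9*u^2 + 9*v^2 + 1), N = 0, assemble
  H = (EN − 2FM + GL) / (2(EG − F²)) = -27*u*v/(9*u^2 + 9*v^2 + 1)^(3/2).
At (u, v) = (2, -7/2): H = 1512*sqrt(589)/346921.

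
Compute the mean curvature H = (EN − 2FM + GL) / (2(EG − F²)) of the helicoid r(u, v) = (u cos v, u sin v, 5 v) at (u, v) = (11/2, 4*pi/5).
H = 0

With E = 1, F = 0, G = u^2 + 25, L = 0, M = -5/sqrt(u^2 + 25), N = 0, assemble
  H = (EN − 2FM + GL) / (2(EG − F²)) = 0.
At (u, v) = (11/2, 4*pi/5): H = 0.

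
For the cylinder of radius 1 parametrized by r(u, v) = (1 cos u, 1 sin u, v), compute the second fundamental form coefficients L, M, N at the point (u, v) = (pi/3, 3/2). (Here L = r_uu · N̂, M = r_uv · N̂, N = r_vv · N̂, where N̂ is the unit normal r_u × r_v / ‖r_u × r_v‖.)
L = -1;  M = 0;  N = 0

Compute the unit normal N̂(u, v) = (cos(u), sin(u), 0), and the second partials r_uu, r_uv, r_vv. Take dot products:
  L(u, v) = r_uu · N̂ = -1,
  M(u, v) = r_uv · N̂ = 0,
  N(u, v) = r_vv · N̂ = 0.
Evaluating at (u, v) = (pi/3, 3/2):
  L = -1, M = 0, N = 0.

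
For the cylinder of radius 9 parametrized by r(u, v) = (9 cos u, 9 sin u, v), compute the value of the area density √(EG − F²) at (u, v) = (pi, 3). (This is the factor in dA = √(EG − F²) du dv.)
√(EG − F²)|_{(pi, 3)} = 9

E = 81, F = 0, G = 1, so EG − F² = 81. Taking the positive square root: √(EG − F²) = 9. At (u, v) = (pi, 3): 9.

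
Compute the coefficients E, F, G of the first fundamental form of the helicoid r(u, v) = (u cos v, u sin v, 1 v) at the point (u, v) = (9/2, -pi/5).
E = 1;  F = 0;  G = 85/4

Partials: r_u = (cos(v), sin(v), 0), r_v = (-u*sin(v), u*cos(v), 1). As functions of (u, v):
  E = r_u · r_u = 1,
  F = r_u · r_v = 0,
  G = r_v · r_v = u^2 + 1.
Evaluating at (u, v) = (9/2, -pi/5): E = 1, F = 0, G = 85/4.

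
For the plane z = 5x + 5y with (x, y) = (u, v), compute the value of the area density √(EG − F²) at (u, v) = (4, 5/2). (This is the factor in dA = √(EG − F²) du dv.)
√(EG − F²)|_{(4, 5/2)} = sqrt(51)

E = 26, F = 25, G = 26, so EG − F² = 51. Taking the positive square root: √(EG − F²) = sqrt(51). At (u, v) = (4, 5/2): sqrt(51).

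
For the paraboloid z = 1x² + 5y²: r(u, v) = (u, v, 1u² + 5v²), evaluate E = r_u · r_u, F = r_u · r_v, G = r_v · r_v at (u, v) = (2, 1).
E = 17;  F = 40;  G = 101

Partials: r_u = (1, 0, 2*u), r_v = (0, 1, 10*v). As functions of (u, v):
  E = r_u · r_u = 4*u^2 + 1,
  F = r_u · r_v = 20*u*v,
  G = r_v · r_v = 100*v^2 + 1.
Evaluating at (u, v) = (2, 1): E = 17, F = 40, G = 101.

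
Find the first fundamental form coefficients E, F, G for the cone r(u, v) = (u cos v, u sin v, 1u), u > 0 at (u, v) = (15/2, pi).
E = 2;  F = 0;  G = 225/4

Partials: r_u = (cos(v), sin(v), 1), r_v = (-u*sin(v), u*cos(v), 0). As functions of (u, v):
  E = r_u · r_u = 2,
  F = r_u · r_v = 0,
  G = r_v · r_v = u^2.
Evaluating at (u, v) = (15/2, pi): E = 2, F = 0, G = 225/4.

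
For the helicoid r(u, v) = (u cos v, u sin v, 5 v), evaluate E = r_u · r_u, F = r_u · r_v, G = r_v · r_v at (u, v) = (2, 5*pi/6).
E = 1;  F = 0;  G = 29

Partials: r_u = (cos(v), sin(v), 0), r_v = (-u*sin(v), u*cos(v), 5). As functions of (u, v):
  E = r_u · r_u = 1,
  F = r_u · r_v = 0,
  G = r_v · r_v = u^2 + 25.
Evaluating at (u, v) = (2, 5*pi/6): E = 1, F = 0, G = 29.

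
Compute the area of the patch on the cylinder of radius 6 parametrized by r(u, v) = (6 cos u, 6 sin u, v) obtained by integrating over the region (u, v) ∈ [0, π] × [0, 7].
Area = 42*pi

Area = ∫∫ √(EG − F²) du dv with √(EG − F²) = 6. Integrating over [0, π] × [0, 7] gives 42*pi.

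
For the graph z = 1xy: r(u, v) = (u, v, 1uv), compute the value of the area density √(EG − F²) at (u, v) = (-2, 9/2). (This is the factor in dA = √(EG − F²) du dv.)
√(EG − F²)|_{(-2, 9/2)} = sqrt(101)/2

E = v^2 + 1, F = u*v, G = u^2 + 1, so EG − F² = u^2 + v^2 + 1. Taking the positive square root: √(EG − F²) = sqrt(u^2 + v^2 + 1). At (u, v) = (-2, 9/2): sqrt(101)/2.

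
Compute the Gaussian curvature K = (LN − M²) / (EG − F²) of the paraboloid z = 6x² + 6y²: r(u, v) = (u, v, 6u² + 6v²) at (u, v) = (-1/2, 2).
K = 144/375769

Coefficients of the first fundamental form: E = 144*u^2 + 1, F = 144*u*v, G = 144*v^2 + 1.
Coefficients of the second fundamental form: L = 12/sqrt(144*u^2 + 144*v^2 + 1), M = 0, N = 12/sqrt(144*u^2 + 144*v^2 + 1).
Assemble K = (LN − M²)/(EG − F²) = 144/(20736*u^4 + 41472*u^2*v^2 + 288*u^2 + 20736*v^4 + 288*v^2 + 1). At (u, v) = (-1/2, 2): K = 144/375769.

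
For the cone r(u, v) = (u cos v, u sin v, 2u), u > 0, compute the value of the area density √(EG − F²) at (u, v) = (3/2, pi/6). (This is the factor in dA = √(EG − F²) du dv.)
√(EG − F²)|_{(3/2, pi/6)} = 3*sqrt(5)/2

E = 5, F = 0, G = u^2, so EG − F² = 5*u^2. Taking the positive square root: √(EG − F²) = sqrt(5)*Abs(u). At (u, v) = (3/2, pi/6): 3*sqrt(5)/2.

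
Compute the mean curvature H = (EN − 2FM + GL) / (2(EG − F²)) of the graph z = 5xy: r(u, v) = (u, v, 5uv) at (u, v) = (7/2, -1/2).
H = 875*sqrt(1254)/786258

With E = 25*v^2 + 1, F = 25*u*v, G = 25*u^2 + 1, L = 0, M = 5/sqrt(25*u^2 + 25*v^2 + 1), N = 0, assemble
  H = (EN − 2FM + GL) / (2(EG − F²)) = -125*u*v/(25*u^2 + 25*v^2 + 1)^(3/2).
At (u, v) = (7/2, -1/2): H = 875*sqrt(1254)/786258.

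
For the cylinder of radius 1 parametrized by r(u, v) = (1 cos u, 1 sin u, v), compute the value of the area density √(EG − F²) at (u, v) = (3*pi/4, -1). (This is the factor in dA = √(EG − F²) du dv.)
√(EG − F²)|_{(3*pi/4, -1)} = 1

E = 1, F = 0, G = 1, so EG − F² = 1. Taking the positive square root: √(EG − F²) = 1. At (u, v) = (3*pi/4, -1): 1.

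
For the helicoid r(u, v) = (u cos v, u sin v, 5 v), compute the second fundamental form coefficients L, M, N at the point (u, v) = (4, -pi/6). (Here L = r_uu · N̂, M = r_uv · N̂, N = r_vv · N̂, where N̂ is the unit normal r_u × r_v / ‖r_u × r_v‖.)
L = 0;  M = -5*sqrt(41)/41;  N = 0

Compute the unit normal N̂(u, v) = (5*sin(v)/sqrt(u^2 + 25), -5*cos(v)/sqrt(u^2 + 25), u/sqrt(u^2 + 25)), and the second partials r_uu, r_uv, r_vv. Take dot products:
  L(u, v) = r_uu · N̂ = 0,
  M(u, v) = r_uv · N̂ = -5/sqrt(u^2 + 25),
  N(u, v) = r_vv · N̂ = 0.
Evaluating at (u, v) = (4, -pi/6):
  L = 0, M = -5*sqrt(41)/41, N = 0.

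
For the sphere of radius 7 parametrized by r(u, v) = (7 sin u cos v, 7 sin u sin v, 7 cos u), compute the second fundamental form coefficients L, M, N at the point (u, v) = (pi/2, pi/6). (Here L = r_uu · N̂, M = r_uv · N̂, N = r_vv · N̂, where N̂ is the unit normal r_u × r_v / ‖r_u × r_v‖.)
L = -7;  M = 0;  N = -7

Compute the unit normal N̂(u, v) = (sin(u)^2*cos(v)/Abs(sin(u)), sin(u)^2*sin(v)/Abs(sin(u)), sin(2*u)/(2*Abs(sin(u)))), and the second partials r_uu, r_uv, r_vv. Take dot products:
  L(u, v) = r_uu · N̂ = -7*sin(u)/Abs(sin(u)),
  M(u, v) = r_uv · N̂ = 0,
  N(u, v) = r_vv · N̂ = -7*sin(u)^3/Abs(sin(u)).
Evaluating at (u, v) = (pi/2, pi/6):
  L = -7, M = 0, N = -7.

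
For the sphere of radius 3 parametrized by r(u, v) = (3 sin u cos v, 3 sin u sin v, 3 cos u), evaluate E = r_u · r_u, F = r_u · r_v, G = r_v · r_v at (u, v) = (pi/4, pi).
E = 9;  F = 0;  G = 9/2

Partials: r_u = (3*cos(u)*cos(v), 3*sin(v)*cos(u), -3*sin(u)), r_v = (-3*sin(u)*sin(v), 3*sin(u)*cos(v), 0). As functions of (u, v):
  E = r_u · r_u = 9,
  F = r_u · r_v = 0,
  G = r_v · r_v = 9*sin(u)^2.
Evaluating at (u, v) = (pi/4, pi): E = 9, F = 0, G = 9/2.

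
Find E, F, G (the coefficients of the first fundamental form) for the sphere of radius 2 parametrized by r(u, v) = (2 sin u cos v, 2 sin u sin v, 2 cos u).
E = 4;  F = 0;  G = 4*sin(u)^2

Compute partials: r_u = (2*cos(u)*cos(v), 2*sin(v)*cos(u), -2*sin(u)), r_v = (-2*sin(u)*sin(v), 2*sin(u)*cos(v), 0). Then
  E = r_u · r_u = 4,
  F = r_u · r_v = 0,
  G = r_v · r_v = 4*sin(u)^2.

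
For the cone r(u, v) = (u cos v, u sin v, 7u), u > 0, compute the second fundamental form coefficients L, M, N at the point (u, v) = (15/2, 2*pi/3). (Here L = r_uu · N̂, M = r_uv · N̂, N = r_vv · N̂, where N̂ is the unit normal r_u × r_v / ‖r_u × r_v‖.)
L = 0;  M = 0;  N = 21*sqrt(2)/4

Compute the unit normal N̂(u, v) = (-7*sqrt(2)*u*cos(v)/(10*Abs(u)), -7*sqrt(2)*u*sin(v)/(10*Abs(u)), sqrt(2)*u/(10*Abs(u))), and the second partials r_uu, r_uv, r_vv. Take dot products:
  L(u, v) = r_uu · N̂ = 0,
  M(u, v) = r_uv · N̂ = 0,
  N(u, v) = r_vv · N̂ = 7*sqrt(2)*u^2/(10*Abs(u)).
Evaluating at (u, v) = (15/2, 2*pi/3):
  L = 0, M = 0, N = 21*sqrt(2)/4.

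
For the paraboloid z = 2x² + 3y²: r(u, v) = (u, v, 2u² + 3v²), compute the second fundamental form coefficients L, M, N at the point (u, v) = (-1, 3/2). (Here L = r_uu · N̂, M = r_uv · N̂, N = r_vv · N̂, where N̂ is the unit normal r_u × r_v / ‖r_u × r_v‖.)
L = 2*sqrt(2)/7;  M = 0;  N = 3*sqrt(2)/7

Compute the unit normal N̂(u, v) = (-4*u/sqrt(16*u^2 + 36*v^2 + 1), -6*v/sqrt(16*u^2 + 36*v^2 + 1), 1/sqrt(16*u^2 + 36*v^2 + 1)), and the second partials r_uu, r_uv, r_vv. Take dot products:
  L(u, v) = r_uu · N̂ = 4/sqrt(16*u^2 + 36*v^2 + 1),
  M(u, v) = r_uv · N̂ = 0,
  N(u, v) = r_vv · N̂ = 6/sqrt(16*u^2 + 36*v^2 + 1).
Evaluating at (u, v) = (-1, 3/2):
  L = 2*sqrt(2)/7, M = 0, N = 3*sqrt(2)/7.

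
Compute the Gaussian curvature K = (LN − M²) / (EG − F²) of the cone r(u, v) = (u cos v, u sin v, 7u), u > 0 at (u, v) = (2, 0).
K = 0

Coefficients of the first fundamental form: E = 50, F = 0, G = u^2.
Coefficients of the second fundamental form: L = 0, M = 0, N = 7*sqrt(2)*u^2/(10*Abs(u)).
Assemble K = (LN − M²)/(EG − F²) = 0. At (u, v) = (2, 0): K = 0.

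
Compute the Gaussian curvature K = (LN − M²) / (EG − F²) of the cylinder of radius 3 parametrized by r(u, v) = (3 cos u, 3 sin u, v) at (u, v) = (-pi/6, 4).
K = 0

Coefficients of the first fundamental form: E = 9, F = 0, G = 1.
Coefficients of the second fundamental form: L = -3, M = 0, N = 0.
Assemble K = (LN − M²)/(EG − F²) = 0. At (u, v) = (-pi/6, 4): K = 0.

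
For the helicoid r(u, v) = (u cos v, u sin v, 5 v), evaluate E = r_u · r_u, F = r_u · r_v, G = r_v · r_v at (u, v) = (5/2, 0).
E = 1;  F = 0;  G = 125/4

Partials: r_u = (cos(v), sin(v), 0), r_v = (-u*sin(v), u*cos(v), 5). As functions of (u, v):
  E = r_u · r_u = 1,
  F = r_u · r_v = 0,
  G = r_v · r_v = u^2 + 25.
Evaluating at (u, v) = (5/2, 0): E = 1, F = 0, G = 125/4.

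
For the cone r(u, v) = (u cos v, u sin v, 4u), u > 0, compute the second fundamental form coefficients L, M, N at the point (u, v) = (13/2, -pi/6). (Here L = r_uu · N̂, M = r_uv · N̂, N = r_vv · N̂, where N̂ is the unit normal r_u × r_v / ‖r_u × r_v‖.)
L = 0;  M = 0;  N = 26*sqrt(17)/17

Compute the unit normal N̂(u, v) = (-4*sqrt(17)*u*cos(v)/(17*Abs(u)), -4*sqrt(17)*u*sin(v)/(17*Abs(u)), sqrt(17)*u/(17*Abs(u))), and the second partials r_uu, r_uv, r_vv. Take dot products:
  L(u, v) = r_uu · N̂ = 0,
  M(u, v) = r_uv · N̂ = 0,
  N(u, v) = r_vv · N̂ = 4*sqrt(17)*u^2/(17*Abs(u)).
Evaluating at (u, v) = (13/2, -pi/6):
  L = 0, M = 0, N = 26*sqrt(17)/17.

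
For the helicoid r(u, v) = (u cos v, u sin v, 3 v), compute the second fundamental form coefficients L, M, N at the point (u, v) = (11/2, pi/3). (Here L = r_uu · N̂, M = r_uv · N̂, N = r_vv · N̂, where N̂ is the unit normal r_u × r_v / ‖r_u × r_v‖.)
L = 0;  M = -6*sqrt(157)/157;  N = 0

Compute the unit normal N̂(u, v) = (3*sin(v)/sqrt(u^2 + 9), -3*cos(v)/sqrt(u^2 + 9), u/sqrt(u^2 + 9)), and the second partials r_uu, r_uv, r_vv. Take dot products:
  L(u, v) = r_uu · N̂ = 0,
  M(u, v) = r_uv · N̂ = -3/sqrt(u^2 + 9),
  N(u, v) = r_vv · N̂ = 0.
Evaluating at (u, v) = (11/2, pi/3):
  L = 0, M = -6*sqrt(157)/157, N = 0.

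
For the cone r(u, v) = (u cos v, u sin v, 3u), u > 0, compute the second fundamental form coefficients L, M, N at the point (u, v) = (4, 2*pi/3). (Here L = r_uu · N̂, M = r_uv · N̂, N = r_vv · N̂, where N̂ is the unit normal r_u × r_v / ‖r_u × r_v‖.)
L = 0;  M = 0;  N = 6*sqrt(10)/5

Compute the unit normal N̂(u, v) = (-3*sqrt(10)*u*cos(v)/(10*Abs(u)), -3*sqrt(10)*u*sin(v)/(10*Abs(u)), sqrt(10)*u/(10*Abs(u))), and the second partials r_uu, r_uv, r_vv. Take dot products:
  L(u, v) = r_uu · N̂ = 0,
  M(u, v) = r_uv · N̂ = 0,
  N(u, v) = r_vv · N̂ = 3*sqrt(10)*u^2/(10*Abs(u)).
Evaluating at (u, v) = (4, 2*pi/3):
  L = 0, M = 0, N = 6*sqrt(10)/5.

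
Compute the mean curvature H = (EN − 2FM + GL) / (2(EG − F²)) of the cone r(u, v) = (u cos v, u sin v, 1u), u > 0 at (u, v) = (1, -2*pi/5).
H = sqrt(2)/4

With E = 2, F = 0, G = u^2, L = 0, M = 0, N = sqrt(2)*u^2/(2*Abs(u)), assemble
  H = (EN − 2FM + GL) / (2(EG − F²)) = sqrt(2)/(4*Abs(u)).
At (u, v) = (1, -2*pi/5): H = sqrt(2)/4.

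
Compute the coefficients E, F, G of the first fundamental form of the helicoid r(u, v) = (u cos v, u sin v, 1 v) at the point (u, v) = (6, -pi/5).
E = 1;  F = 0;  G = 37

Partials: r_u = (cos(v), sin(v), 0), r_v = (-u*sin(v), u*cos(v), 1). As functions of (u, v):
  E = r_u · r_u = 1,
  F = r_u · r_v = 0,
  G = r_v · r_v = u^2 + 1.
Evaluating at (u, v) = (6, -pi/5): E = 1, F = 0, G = 37.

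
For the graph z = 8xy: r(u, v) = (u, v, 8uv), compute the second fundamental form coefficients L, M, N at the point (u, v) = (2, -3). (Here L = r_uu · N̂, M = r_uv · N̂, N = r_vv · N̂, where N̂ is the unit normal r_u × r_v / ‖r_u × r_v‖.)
L = 0;  M = 8*sqrt(17)/119;  N = 0

Compute the unit normal N̂(u, v) = (-8*v/sqrt(64*u^2 + 64*v^2 + 1), -8*u/sqrt(64*u^2 + 64*v^2 + 1), 1/sqrt(64*u^2 + 64*v^2 + 1)), and the second partials r_uu, r_uv, r_vv. Take dot products:
  L(u, v) = r_uu · N̂ = 0,
  M(u, v) = r_uv · N̂ = 8/sqrt(64*u^2 + 64*v^2 + 1),
  N(u, v) = r_vv · N̂ = 0.
Evaluating at (u, v) = (2, -3):
  L = 0, M = 8*sqrt(17)/119, N = 0.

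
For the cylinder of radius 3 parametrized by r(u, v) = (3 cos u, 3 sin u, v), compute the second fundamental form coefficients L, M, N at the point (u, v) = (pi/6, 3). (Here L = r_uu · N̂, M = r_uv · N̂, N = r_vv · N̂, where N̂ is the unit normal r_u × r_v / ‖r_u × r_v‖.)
L = -3;  M = 0;  N = 0

Compute the unit normal N̂(u, v) = (cos(u), sin(u), 0), and the second partials r_uu, r_uv, r_vv. Take dot products:
  L(u, v) = r_uu · N̂ = -3,
  M(u, v) = r_uv · N̂ = 0,
  N(u, v) = r_vv · N̂ = 0.
Evaluating at (u, v) = (pi/6, 3):
  L = -3, M = 0, N = 0.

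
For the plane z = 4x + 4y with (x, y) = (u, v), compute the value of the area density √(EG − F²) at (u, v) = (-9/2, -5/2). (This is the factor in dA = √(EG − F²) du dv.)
√(EG − F²)|_{(-9/2, -5/2)} = sqrt(33)

E = 17, F = 16, G = 17, so EG − F² = 33. Taking the positive square root: √(EG − F²) = sqrt(33). At (u, v) = (-9/2, -5/2): sqrt(33).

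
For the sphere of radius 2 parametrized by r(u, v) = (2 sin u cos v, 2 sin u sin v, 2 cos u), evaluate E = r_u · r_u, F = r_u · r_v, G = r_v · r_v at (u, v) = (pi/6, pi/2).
E = 4;  F = 0;  G = 1

Partials: r_u = (2*cos(u)*cos(v), 2*sin(v)*cos(u), -2*sin(u)), r_v = (-2*sin(u)*sin(v), 2*sin(u)*cos(v), 0). As functions of (u, v):
  E = r_u · r_u = 4,
  F = r_u · r_v = 0,
  G = r_v · r_v = 4*sin(u)^2.
Evaluating at (u, v) = (pi/6, pi/2): E = 4, F = 0, G = 1.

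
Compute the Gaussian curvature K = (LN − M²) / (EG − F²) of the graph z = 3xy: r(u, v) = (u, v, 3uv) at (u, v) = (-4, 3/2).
K = -144/436921

Coefficients of the first fundamental form: E = 9*v^2 + 1, F = 9*u*v, G = 9*u^2 + 1.
Coefficients of the second fundamental form: L = 0, M = 3/sqrt(9*u^2 + 9*v^2 + 1), N = 0.
Assemble K = (LN − M²)/(EG − F²) = -9/(81*u^4 + 162*u^2*v^2 + 18*u^2 + 81*v^4 + 18*v^2 + 1). At (u, v) = (-4, 3/2): K = -144/436921.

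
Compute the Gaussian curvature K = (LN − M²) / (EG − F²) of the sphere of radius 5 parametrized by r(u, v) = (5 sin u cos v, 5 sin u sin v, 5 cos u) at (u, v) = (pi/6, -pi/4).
K = 1/25

Coefficients of the first fundamental form: E = 25, F = 0, G = 25*sin(u)^2.
Coefficients of the second fundamental form: L = -5*sin(u)/Abs(sin(u)), M = 0, N = -5*sin(u)^3/Abs(sin(u)).
Assemble K = (LN − M²)/(EG − F²) = 1/25. At (u, v) = (pi/6, -pi/4): K = 1/25.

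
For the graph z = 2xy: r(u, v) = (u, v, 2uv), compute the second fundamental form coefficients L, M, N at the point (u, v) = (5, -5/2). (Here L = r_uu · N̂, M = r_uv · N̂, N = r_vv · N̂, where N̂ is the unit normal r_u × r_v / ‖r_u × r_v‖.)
L = 0;  M = sqrt(14)/21;  N = 0

Compute the unit normal N̂(u, v) = (-2*v/sqrt(4*u^2 + 4*v^2 + 1), -2*u/sqrt(4*u^2 + 4*v^2 + 1), 1/sqrt(4*u^2 + 4*v^2 + 1)), and the second partials r_uu, r_uv, r_vv. Take dot products:
  L(u, v) = r_uu · N̂ = 0,
  M(u, v) = r_uv · N̂ = 2/sqrt(4*u^2 + 4*v^2 + 1),
  N(u, v) = r_vv · N̂ = 0.
Evaluating at (u, v) = (5, -5/2):
  L = 0, M = sqrt(14)/21, N = 0.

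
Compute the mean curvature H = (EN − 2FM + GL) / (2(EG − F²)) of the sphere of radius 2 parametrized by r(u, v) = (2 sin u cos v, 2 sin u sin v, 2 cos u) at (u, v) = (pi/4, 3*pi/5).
H = -1/2

With E = 4, F = 0, G = 4*sin(u)^2, L = -2*sin(u)/Abs(sin(u)), M = 0, N = -2*sin(u)^3/Abs(sin(u)), assemble
  H = (EN − 2FM + GL) / (2(EG − F²)) = -sin(u)/(2*Abs(sin(u))).
At (u, v) = (pi/4, 3*pi/5): H = -1/2.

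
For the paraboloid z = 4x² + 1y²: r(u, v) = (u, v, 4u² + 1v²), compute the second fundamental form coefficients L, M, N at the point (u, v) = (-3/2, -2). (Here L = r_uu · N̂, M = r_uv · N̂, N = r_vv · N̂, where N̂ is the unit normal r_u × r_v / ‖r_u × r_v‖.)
L = 8*sqrt(161)/161;  M = 0;  N = 2*sqrt(161)/161

Compute the unit normal N̂(u, v) = (-8*u/sqrt(64*u^2 + 4*v^2 + 1), -2*v/sqrt(64*u^2 + 4*v^2 + 1), 1/sqrt(64*u^2 + 4*v^2 + 1)), and the second partials r_uu, r_uv, r_vv. Take dot products:
  L(u, v) = r_uu · N̂ = 8/sqrt(64*u^2 + 4*v^2 + 1),
  M(u, v) = r_uv · N̂ = 0,
  N(u, v) = r_vv · N̂ = 2/sqrt(64*u^2 + 4*v^2 + 1).
Evaluating at (u, v) = (-3/2, -2):
  L = 8*sqrt(161)/161, M = 0, N = 2*sqrt(161)/161.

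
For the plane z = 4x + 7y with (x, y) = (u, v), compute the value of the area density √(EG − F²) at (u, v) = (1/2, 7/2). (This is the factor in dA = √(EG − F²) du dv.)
√(EG − F²)|_{(1/2, 7/2)} = sqrt(66)

E = 17, F = 28, G = 50, so EG − F² = 66. Taking the positive square root: √(EG − F²) = sqrt(66). At (u, v) = (1/2, 7/2): sqrt(66).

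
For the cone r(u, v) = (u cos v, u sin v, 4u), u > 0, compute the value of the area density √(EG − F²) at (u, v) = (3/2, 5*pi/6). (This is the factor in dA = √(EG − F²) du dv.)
√(EG − F²)|_{(3/2, 5*pi/6)} = 3*sqrt(17)/2

E = 17, F = 0, G = u^2, so EG − F² = 17*u^2. Taking the positive square root: √(EG − F²) = sqrt(17)*Abs(u). At (u, v) = (3/2, 5*pi/6): 3*sqrt(17)/2.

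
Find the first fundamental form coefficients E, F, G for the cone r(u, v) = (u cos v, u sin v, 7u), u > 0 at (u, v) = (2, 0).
E = 50;  F = 0;  G = 4

Partials: r_u = (cos(v), sin(v), 7), r_v = (-u*sin(v), u*cos(v), 0). As functions of (u, v):
  E = r_u · r_u = 50,
  F = r_u · r_v = 0,
  G = r_v · r_v = u^2.
Evaluating at (u, v) = (2, 0): E = 50, F = 0, G = 4.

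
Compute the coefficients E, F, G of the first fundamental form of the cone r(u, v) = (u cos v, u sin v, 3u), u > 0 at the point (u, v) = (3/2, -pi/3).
E = 10;  F = 0;  G = 9/4

Partials: r_u = (cos(v), sin(v), 3), r_v = (-u*sin(v), u*cos(v), 0). As functions of (u, v):
  E = r_u · r_u = 10,
  F = r_u · r_v = 0,
  G = r_v · r_v = u^2.
Evaluating at (u, v) = (3/2, -pi/3): E = 10, F = 0, G = 9/4.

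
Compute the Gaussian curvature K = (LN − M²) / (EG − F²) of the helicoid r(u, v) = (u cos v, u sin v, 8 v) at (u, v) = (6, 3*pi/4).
K = -4/625

Coefficients of the first fundamental form: E = 1, F = 0, G = u^2 + 64.
Coefficients of the second fundamental form: L = 0, M = -8/sqrt(u^2 + 64), N = 0.
Assemble K = (LN − M²)/(EG − F²) = -64/(u^2 + 64)^2. At (u, v) = (6, 3*pi/4): K = -4/625.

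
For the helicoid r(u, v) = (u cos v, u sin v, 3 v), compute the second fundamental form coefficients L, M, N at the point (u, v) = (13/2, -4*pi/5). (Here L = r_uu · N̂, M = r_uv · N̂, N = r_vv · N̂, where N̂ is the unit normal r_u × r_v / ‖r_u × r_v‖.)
L = 0;  M = -6*sqrt(205)/205;  N = 0

Compute the unit normal N̂(u, v) = (3*sin(v)/sqrt(u^2 + 9), -3*cos(v)/sqrt(u^2 + 9), u/sqrt(u^2 + 9)), and the second partials r_uu, r_uv, r_vv. Take dot products:
  L(u, v) = r_uu · N̂ = 0,
  M(u, v) = r_uv · N̂ = -3/sqrt(u^2 + 9),
  N(u, v) = r_vv · N̂ = 0.
Evaluating at (u, v) = (13/2, -4*pi/5):
  L = 0, M = -6*sqrt(205)/205, N = 0.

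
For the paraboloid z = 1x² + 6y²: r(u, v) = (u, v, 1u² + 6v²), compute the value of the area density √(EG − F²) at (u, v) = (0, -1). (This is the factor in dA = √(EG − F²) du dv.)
√(EG − F²)|_{(0, -1)} = sqrt(145)

E = 4*u^2 + 1, F = 24*u*v, G = 144*v^2 + 1, so EG − F² = 4*u^2 + 144*v^2 + 1. Taking the positive square root: √(EG − F²) = sqrt(4*u^2 + 144*v^2 + 1). At (u, v) = (0, -1): sqrt(145).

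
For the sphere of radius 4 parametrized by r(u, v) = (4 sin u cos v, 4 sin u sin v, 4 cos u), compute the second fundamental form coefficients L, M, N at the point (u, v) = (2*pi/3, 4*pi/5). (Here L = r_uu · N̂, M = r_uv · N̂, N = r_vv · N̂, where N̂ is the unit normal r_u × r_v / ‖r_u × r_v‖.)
L = -4;  M = 0;  N = -3

Compute the unit normal N̂(u, v) = (sin(u)^2*cos(v)/Abs(sin(u)), sin(u)^2*sin(v)/Abs(sin(u)), sin(2*u)/(2*Abs(sin(u)))), and the second partials r_uu, r_uv, r_vv. Take dot products:
  L(u, v) = r_uu · N̂ = -4*sin(u)/Abs(sin(u)),
  M(u, v) = r_uv · N̂ = 0,
  N(u, v) = r_vv · N̂ = -4*sin(u)^3/Abs(sin(u)).
Evaluating at (u, v) = (2*pi/3, 4*pi/5):
  L = -4, M = 0, N = -3.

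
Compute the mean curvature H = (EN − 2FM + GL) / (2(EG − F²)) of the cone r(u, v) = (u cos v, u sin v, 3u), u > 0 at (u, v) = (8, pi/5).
H = 3*sqrt(10)/160

With E = 10, F = 0, G = u^2, L = 0, M = 0, N = 3*sqrt(10)*u^2/(10*Abs(u)), assemble
  H = (EN − 2FM + GL) / (2(EG − F²)) = 3*sqrt(10)/(20*Abs(u)).
At (u, v) = (8, pi/5): H = 3*sqrt(10)/160.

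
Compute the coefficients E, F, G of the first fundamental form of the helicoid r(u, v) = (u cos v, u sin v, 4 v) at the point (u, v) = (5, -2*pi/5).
E = 1;  F = 0;  G = 41

Partials: r_u = (cos(v), sin(v), 0), r_v = (-u*sin(v), u*cos(v), 4). As functions of (u, v):
  E = r_u · r_u = 1,
  F = r_u · r_v = 0,
  G = r_v · r_v = u^2 + 16.
Evaluating at (u, v) = (5, -2*pi/5): E = 1, F = 0, G = 41.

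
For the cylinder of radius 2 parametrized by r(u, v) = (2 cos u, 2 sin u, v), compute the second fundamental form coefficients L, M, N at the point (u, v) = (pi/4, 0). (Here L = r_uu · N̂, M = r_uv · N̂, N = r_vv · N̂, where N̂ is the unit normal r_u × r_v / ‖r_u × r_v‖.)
L = -2;  M = 0;  N = 0

Compute the unit normal N̂(u, v) = (cos(u), sin(u), 0), and the second partials r_uu, r_uv, r_vv. Take dot products:
  L(u, v) = r_uu · N̂ = -2,
  M(u, v) = r_uv · N̂ = 0,
  N(u, v) = r_vv · N̂ = 0.
Evaluating at (u, v) = (pi/4, 0):
  L = -2, M = 0, N = 0.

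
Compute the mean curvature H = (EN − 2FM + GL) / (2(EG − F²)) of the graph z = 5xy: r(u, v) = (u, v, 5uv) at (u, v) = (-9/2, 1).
H = 4500*sqrt(2129)/4532641

With E = 25*v^2 + 1, F = 25*u*v, G = 25*u^2 + 1, L = 0, M = 5/sqrt(25*u^2 + 25*v^2 + 1), N = 0, assemble
  H = (EN − 2FM + GL) / (2(EG − F²)) = -125*u*v/(25*u^2 + 25*v^2 + 1)^(3/2).
At (u, v) = (-9/2, 1): H = 4500*sqrt(2129)/4532641.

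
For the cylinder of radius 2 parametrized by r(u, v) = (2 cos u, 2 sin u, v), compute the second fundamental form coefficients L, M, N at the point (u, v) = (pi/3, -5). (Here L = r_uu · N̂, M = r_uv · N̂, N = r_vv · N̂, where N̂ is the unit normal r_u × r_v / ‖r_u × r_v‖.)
L = -2;  M = 0;  N = 0

Compute the unit normal N̂(u, v) = (cos(u), sin(u), 0), and the second partials r_uu, r_uv, r_vv. Take dot products:
  L(u, v) = r_uu · N̂ = -2,
  M(u, v) = r_uv · N̂ = 0,
  N(u, v) = r_vv · N̂ = 0.
Evaluating at (u, v) = (pi/3, -5):
  L = -2, M = 0, N = 0.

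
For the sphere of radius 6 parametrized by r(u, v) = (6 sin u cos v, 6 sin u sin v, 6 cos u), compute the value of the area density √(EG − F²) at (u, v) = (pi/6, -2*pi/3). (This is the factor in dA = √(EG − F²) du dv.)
√(EG − F²)|_{(pi/6, -2*pi/3)} = 18

E = 36, F = 0, G = 36*sin(u)^2, so EG − F² = 1296*sin(u)^2. Taking the positive square root: √(EG − F²) = 36*Abs(sin(u)). At (u, v) = (pi/6, -2*pi/3): 18.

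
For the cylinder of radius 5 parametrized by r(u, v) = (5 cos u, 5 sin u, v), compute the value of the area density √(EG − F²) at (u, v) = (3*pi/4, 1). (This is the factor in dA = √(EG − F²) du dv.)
√(EG − F²)|_{(3*pi/4, 1)} = 5

E = 25, F = 0, G = 1, so EG − F² = 25. Taking the positive square root: √(EG − F²) = 5. At (u, v) = (3*pi/4, 1): 5.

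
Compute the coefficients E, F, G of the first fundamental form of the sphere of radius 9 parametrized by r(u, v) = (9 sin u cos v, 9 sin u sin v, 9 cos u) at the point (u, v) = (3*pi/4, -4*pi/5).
E = 81;  F = 0;  G = 81/2

Partials: r_u = (9*cos(u)*cos(v), 9*sin(v)*cos(u), -9*sin(u)), r_v = (-9*sin(u)*sin(v), 9*sin(u)*cos(v), 0). As functions of (u, v):
  E = r_u · r_u = 81,
  F = r_u · r_v = 0,
  G = r_v · r_v = 81*sin(u)^2.
Evaluating at (u, v) = (3*pi/4, -4*pi/5): E = 81, F = 0, G = 81/2.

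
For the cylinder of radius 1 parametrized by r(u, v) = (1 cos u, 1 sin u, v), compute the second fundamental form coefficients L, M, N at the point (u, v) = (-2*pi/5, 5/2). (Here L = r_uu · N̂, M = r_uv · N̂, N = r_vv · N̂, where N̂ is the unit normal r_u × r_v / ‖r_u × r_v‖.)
L = -1;  M = 0;  N = 0

Compute the unit normal N̂(u, v) = (cos(u), sin(u), 0), and the second partials r_uu, r_uv, r_vv. Take dot products:
  L(u, v) = r_uu · N̂ = -1,
  M(u, v) = r_uv · N̂ = 0,
  N(u, v) = r_vv · N̂ = 0.
Evaluating at (u, v) = (-2*pi/5, 5/2):
  L = -1, M = 0, N = 0.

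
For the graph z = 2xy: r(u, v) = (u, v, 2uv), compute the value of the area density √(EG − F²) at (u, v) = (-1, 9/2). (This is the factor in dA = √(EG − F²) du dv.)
√(EG − F²)|_{(-1, 9/2)} = sqrt(86)

E = 4*v^2 + 1, F = 4*u*v, G = 4*u^2 + 1, so EG − F² = 4*u^2 + 4*v^2 + 1. Taking the positive square root: √(EG − F²) = sqrt(4*u^2 + 4*v^2 + 1). At (u, v) = (-1, 9/2): sqrt(86).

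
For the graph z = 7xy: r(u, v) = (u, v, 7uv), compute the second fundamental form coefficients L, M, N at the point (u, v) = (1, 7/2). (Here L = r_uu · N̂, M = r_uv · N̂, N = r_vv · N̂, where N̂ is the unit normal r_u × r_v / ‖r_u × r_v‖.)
L = 0;  M = 14/51;  N = 0

Compute the unit normal N̂(u, v) = (-7*v/sqrt(49*u^2 + 49*v^2 + 1), -7*u/sqrt(49*u^2 + 49*v^2 + 1), 1/sqrt(49*u^2 + 49*v^2 + 1)), and the second partials r_uu, r_uv, r_vv. Take dot products:
  L(u, v) = r_uu · N̂ = 0,
  M(u, v) = r_uv · N̂ = 7/sqrt(49*u^2 + 49*v^2 + 1),
  N(u, v) = r_vv · N̂ = 0.
Evaluating at (u, v) = (1, 7/2):
  L = 0, M = 14/51, N = 0.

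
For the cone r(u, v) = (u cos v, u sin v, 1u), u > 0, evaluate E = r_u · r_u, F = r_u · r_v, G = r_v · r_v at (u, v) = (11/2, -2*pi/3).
E = 2;  F = 0;  G = 121/4

Partials: r_u = (cos(v), sin(v), 1), r_v = (-u*sin(v), u*cos(v), 0). As functions of (u, v):
  E = r_u · r_u = 2,
  F = r_u · r_v = 0,
  G = r_v · r_v = u^2.
Evaluating at (u, v) = (11/2, -2*pi/3): E = 2, F = 0, G = 121/4.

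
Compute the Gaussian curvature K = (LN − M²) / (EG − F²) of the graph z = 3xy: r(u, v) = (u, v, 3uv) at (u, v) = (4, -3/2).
K = -144/436921

Coefficients of the first fundamental form: E = 9*v^2 + 1, F = 9*u*v, G = 9*u^2 + 1.
Coefficients of the second fundamental form: L = 0, M = 3/sqrt(9*u^2 + 9*v^2 + 1), N = 0.
Assemble K = (LN − M²)/(EG − F²) = -9/(81*u^4 + 162*u^2*v^2 + 18*u^2 + 81*v^4 + 18*v^2 + 1). At (u, v) = (4, -3/2): K = -144/436921.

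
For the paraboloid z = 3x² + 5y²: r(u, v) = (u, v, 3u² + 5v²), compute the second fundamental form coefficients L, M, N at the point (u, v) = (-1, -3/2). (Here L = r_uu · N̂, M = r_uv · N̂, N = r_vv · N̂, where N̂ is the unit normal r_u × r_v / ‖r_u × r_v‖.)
L = 3*sqrt(262)/131;  M = 0;  N = 5*sqrt(262)/131

Compute the unit normal N̂(u, v) = (-6*u/sqrt(36*u^2 + 100*v^2 + 1), -10*v/sqrt(36*u^2 + 100*v^2 + 1), 1/sqrt(36*u^2 + 100*v^2 + 1)), and the second partials r_uu, r_uv, r_vv. Take dot products:
  L(u, v) = r_uu · N̂ = 6/sqrt(36*u^2 + 100*v^2 + 1),
  M(u, v) = r_uv · N̂ = 0,
  N(u, v) = r_vv · N̂ = 10/sqrt(36*u^2 + 100*v^2 + 1).
Evaluating at (u, v) = (-1, -3/2):
  L = 3*sqrt(262)/131, M = 0, N = 5*sqrt(262)/131.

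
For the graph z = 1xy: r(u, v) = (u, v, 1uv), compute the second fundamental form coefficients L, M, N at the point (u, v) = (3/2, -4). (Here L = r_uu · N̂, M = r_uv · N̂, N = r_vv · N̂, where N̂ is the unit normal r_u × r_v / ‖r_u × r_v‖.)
L = 0;  M = 2*sqrt(77)/77;  N = 0

Compute the unit normal N̂(u, v) = (-v/sqrt(u^2 + v^2 + 1), -u/sqrt(u^2 + v^2 + 1), 1/sqrt(u^2 + v^2 + 1)), and the second partials r_uu, r_uv, r_vv. Take dot products:
  L(u, v) = r_uu · N̂ = 0,
  M(u, v) = r_uv · N̂ = 1/sqrt(u^2 + v^2 + 1),
  N(u, v) = r_vv · N̂ = 0.
Evaluating at (u, v) = (3/2, -4):
  L = 0, M = 2*sqrt(77)/77, N = 0.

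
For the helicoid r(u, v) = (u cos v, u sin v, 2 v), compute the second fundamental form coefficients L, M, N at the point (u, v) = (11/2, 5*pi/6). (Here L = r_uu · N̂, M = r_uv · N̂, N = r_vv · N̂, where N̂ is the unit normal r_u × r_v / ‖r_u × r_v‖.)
L = 0;  M = -4*sqrt(137)/137;  N = 0

Compute the unit normal N̂(u, v) = (2*sin(v)/sqrt(u^2 + 4), -2*cos(v)/sqrt(u^2 + 4), u/sqrt(u^2 + 4)), and the second partials r_uu, r_uv, r_vv. Take dot products:
  L(u, v) = r_uu · N̂ = 0,
  M(u, v) = r_uv · N̂ = -2/sqrt(u^2 + 4),
  N(u, v) = r_vv · N̂ = 0.
Evaluating at (u, v) = (11/2, 5*pi/6):
  L = 0, M = -4*sqrt(137)/137, N = 0.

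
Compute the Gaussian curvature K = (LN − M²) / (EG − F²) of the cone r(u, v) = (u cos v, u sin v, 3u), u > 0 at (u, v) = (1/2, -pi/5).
K = 0

Coefficients of the first fundamental form: E = 10, F = 0, G = u^2.
Coefficients of the second fundamental form: L = 0, M = 0, N = 3*sqrt(10)*u^2/(10*Abs(u)).
Assemble K = (LN − M²)/(EG − F²) = 0. At (u, v) = (1/2, -pi/5): K = 0.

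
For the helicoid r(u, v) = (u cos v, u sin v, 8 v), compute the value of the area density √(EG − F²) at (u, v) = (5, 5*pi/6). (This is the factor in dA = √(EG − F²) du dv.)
√(EG − F²)|_{(5, 5*pi/6)} = sqrt(89)

E = 1, F = 0, G = u^2 + 64, so EG − F² = u^2 + 64. Taking the positive square root: √(EG − F²) = sqrt(u^2 + 64). At (u, v) = (5, 5*pi/6): sqrt(89).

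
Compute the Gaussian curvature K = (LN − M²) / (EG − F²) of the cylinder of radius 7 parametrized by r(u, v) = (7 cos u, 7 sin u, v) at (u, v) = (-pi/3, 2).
K = 0

Coefficients of the first fundamental form: E = 49, F = 0, G = 1.
Coefficients of the second fundamental form: L = -7, M = 0, N = 0.
Assemble K = (LN − M²)/(EG − F²) = 0. At (u, v) = (-pi/3, 2): K = 0.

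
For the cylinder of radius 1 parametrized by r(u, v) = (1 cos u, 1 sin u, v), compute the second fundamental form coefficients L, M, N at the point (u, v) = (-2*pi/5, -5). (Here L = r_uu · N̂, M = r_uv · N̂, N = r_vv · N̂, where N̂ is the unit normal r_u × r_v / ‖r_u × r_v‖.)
L = -1;  M = 0;  N = 0

Compute the unit normal N̂(u, v) = (cos(u), sin(u), 0), and the second partials r_uu, r_uv, r_vv. Take dot products:
  L(u, v) = r_uu · N̂ = -1,
  M(u, v) = r_uv · N̂ = 0,
  N(u, v) = r_vv · N̂ = 0.
Evaluating at (u, v) = (-2*pi/5, -5):
  L = -1, M = 0, N = 0.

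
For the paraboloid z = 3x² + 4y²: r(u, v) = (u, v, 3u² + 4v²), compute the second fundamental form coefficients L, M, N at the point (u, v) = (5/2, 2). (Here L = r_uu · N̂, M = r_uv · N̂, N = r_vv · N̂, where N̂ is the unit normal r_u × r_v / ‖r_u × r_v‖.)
L = 3*sqrt(482)/241;  M = 0;  N = 4*sqrt(482)/241

Compute the unit normal N̂(u, v) = (-6*u/sqrt(36*u^2 + 64*v^2 + 1), -8*v/sqrt(36*u^2 + 64*v^2 + 1), 1/sqrt(36*u^2 + 64*v^2 + 1)), and the second partials r_uu, r_uv, r_vv. Take dot products:
  L(u, v) = r_uu · N̂ = 6/sqrt(36*u^2 + 64*v^2 + 1),
  M(u, v) = r_uv · N̂ = 0,
  N(u, v) = r_vv · N̂ = 8/sqrt(36*u^2 + 64*v^2 + 1).
Evaluating at (u, v) = (5/2, 2):
  L = 3*sqrt(482)/241, M = 0, N = 4*sqrt(482)/241.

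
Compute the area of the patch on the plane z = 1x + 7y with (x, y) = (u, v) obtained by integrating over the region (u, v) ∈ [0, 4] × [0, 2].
Area = 8*sqrt(51)

Area = ∫∫ √(EG − F²) du dv with √(EG − F²) = sqrt(51). Integrating over [0, 4] × [0, 2] gives 8*sqrt(51).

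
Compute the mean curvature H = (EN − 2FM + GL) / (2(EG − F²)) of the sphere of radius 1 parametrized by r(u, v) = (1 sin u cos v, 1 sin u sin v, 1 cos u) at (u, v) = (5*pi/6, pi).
H = -1

With E = 1, F = 0, G = sin(u)^2, L = -sin(u)/Abs(sin(u)), M = 0, N = -sin(u)^3/Abs(sin(u)), assemble
  H = (EN − 2FM + GL) / (2(EG − F²)) = -sin(u)/Abs(sin(u)).
At (u, v) = (5*pi/6, pi): H = -1.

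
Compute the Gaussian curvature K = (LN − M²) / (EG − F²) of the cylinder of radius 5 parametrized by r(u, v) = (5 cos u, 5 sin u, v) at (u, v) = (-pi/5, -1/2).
K = 0

Coefficients of the first fundamental form: E = 25, F = 0, G = 1.
Coefficients of the second fundamental form: L = -5, M = 0, N = 0.
Assemble K = (LN − M²)/(EG − F²) = 0. At (u, v) = (-pi/5, -1/2): K = 0.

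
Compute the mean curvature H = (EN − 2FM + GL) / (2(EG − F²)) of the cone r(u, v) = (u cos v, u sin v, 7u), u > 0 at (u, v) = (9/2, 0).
H = 7*sqrt(2)/90

With E = 50, F = 0, G = u^2, L = 0, M = 0, N = 7*sqrt(2)*u^2/(10*Abs(u)), assemble
  H = (EN − 2FM + GL) / (2(EG − F²)) = 7*sqrt(2)/(20*Abs(u)).
At (u, v) = (9/2, 0): H = 7*sqrt(2)/90.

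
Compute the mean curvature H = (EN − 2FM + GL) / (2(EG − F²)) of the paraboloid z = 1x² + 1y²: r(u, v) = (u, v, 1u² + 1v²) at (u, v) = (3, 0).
H = 38*sqrt(37)/1369

With E = 4*u^2 + 1, F = 4*u*v, G = 4*v^2 + 1, L = 2/sqrt(4*u^2 + 4*v^2 + 1), M = 0, N = 2/sqrt(4*u^2 + 4*v^2 + 1), assemble
  H = (EN − 2FM + GL) / (2(EG − F²)) = 2*(2*u^2 + 2*v^2 + 1)/(4*u^2 + 4*v^2 + 1)^(3/2).
At (u, v) = (3, 0): H = 38*sqrt(37)/1369.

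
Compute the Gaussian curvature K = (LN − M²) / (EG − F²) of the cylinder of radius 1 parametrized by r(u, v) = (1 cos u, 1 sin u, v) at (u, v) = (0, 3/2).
K = 0

Coefficients of the first fundamental form: E = 1, F = 0, G = 1.
Coefficients of the second fundamental form: L = -1, M = 0, N = 0.
Assemble K = (LN − M²)/(EG − F²) = 0. At (u, v) = (0, 3/2): K = 0.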